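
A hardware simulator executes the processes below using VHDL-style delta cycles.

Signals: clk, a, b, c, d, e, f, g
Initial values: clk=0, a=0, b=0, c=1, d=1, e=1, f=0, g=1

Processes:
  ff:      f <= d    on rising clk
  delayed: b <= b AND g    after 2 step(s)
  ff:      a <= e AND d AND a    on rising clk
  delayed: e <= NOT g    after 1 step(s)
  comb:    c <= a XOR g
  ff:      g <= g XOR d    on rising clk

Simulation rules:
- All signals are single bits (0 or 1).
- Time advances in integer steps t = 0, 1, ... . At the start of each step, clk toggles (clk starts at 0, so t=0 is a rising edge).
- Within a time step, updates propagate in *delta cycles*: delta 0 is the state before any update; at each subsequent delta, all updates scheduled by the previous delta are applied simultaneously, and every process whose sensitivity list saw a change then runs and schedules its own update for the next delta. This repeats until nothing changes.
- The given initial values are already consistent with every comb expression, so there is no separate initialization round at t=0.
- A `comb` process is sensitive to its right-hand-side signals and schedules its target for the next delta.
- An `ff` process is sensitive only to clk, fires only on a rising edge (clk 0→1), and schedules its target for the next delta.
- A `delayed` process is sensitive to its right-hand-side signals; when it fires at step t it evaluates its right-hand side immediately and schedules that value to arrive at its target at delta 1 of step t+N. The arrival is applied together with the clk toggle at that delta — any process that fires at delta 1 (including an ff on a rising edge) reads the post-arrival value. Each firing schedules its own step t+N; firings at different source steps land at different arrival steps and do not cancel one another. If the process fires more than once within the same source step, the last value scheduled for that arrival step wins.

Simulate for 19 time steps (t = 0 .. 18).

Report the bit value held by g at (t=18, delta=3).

1

t0.Δ0 b=0 c=1 e=1 d=1 clk=0 g=1 a=0 f=0
t0.Δ1 b=0 c=1 e=1 d=1 clk=1 g=1 a=0 f=0
t0.Δ2 b=0 c=1 e=1 d=1 clk=1 g=0 a=0 f=1
t0.Δ3 b=0 c=0 e=1 d=1 clk=1 g=0 a=0 f=1
t1.Δ0 b=0 c=0 e=1 d=1 clk=1 g=0 a=0 f=1
t1.Δ1 b=0 c=0 e=1 d=1 clk=0 g=0 a=0 f=1
t2.Δ0 b=0 c=0 e=1 d=1 clk=0 g=0 a=0 f=1
t2.Δ1 b=0 c=0 e=1 d=1 clk=1 g=0 a=0 f=1
t2.Δ2 b=0 c=0 e=1 d=1 clk=1 g=1 a=0 f=1
t2.Δ3 b=0 c=1 e=1 d=1 clk=1 g=1 a=0 f=1
t3.Δ0 b=0 c=1 e=1 d=1 clk=1 g=1 a=0 f=1
t3.Δ1 b=0 c=1 e=0 d=1 clk=0 g=1 a=0 f=1
t4.Δ0 b=0 c=1 e=0 d=1 clk=0 g=1 a=0 f=1
t4.Δ1 b=0 c=1 e=0 d=1 clk=1 g=1 a=0 f=1
t4.Δ2 b=0 c=1 e=0 d=1 clk=1 g=0 a=0 f=1
t4.Δ3 b=0 c=0 e=0 d=1 clk=1 g=0 a=0 f=1
t5.Δ0 b=0 c=0 e=0 d=1 clk=1 g=0 a=0 f=1
t5.Δ1 b=0 c=0 e=1 d=1 clk=0 g=0 a=0 f=1
t6.Δ0 b=0 c=0 e=1 d=1 clk=0 g=0 a=0 f=1
t6.Δ1 b=0 c=0 e=1 d=1 clk=1 g=0 a=0 f=1
t6.Δ2 b=0 c=0 e=1 d=1 clk=1 g=1 a=0 f=1
t6.Δ3 b=0 c=1 e=1 d=1 clk=1 g=1 a=0 f=1
t7.Δ0 b=0 c=1 e=1 d=1 clk=1 g=1 a=0 f=1
t7.Δ1 b=0 c=1 e=0 d=1 clk=0 g=1 a=0 f=1
t8.Δ0 b=0 c=1 e=0 d=1 clk=0 g=1 a=0 f=1
t8.Δ1 b=0 c=1 e=0 d=1 clk=1 g=1 a=0 f=1
t8.Δ2 b=0 c=1 e=0 d=1 clk=1 g=0 a=0 f=1
t8.Δ3 b=0 c=0 e=0 d=1 clk=1 g=0 a=0 f=1
t9.Δ0 b=0 c=0 e=0 d=1 clk=1 g=0 a=0 f=1
t9.Δ1 b=0 c=0 e=1 d=1 clk=0 g=0 a=0 f=1
t10.Δ0 b=0 c=0 e=1 d=1 clk=0 g=0 a=0 f=1
t10.Δ1 b=0 c=0 e=1 d=1 clk=1 g=0 a=0 f=1
t10.Δ2 b=0 c=0 e=1 d=1 clk=1 g=1 a=0 f=1
t10.Δ3 b=0 c=1 e=1 d=1 clk=1 g=1 a=0 f=1
t11.Δ0 b=0 c=1 e=1 d=1 clk=1 g=1 a=0 f=1
t11.Δ1 b=0 c=1 e=0 d=1 clk=0 g=1 a=0 f=1
t12.Δ0 b=0 c=1 e=0 d=1 clk=0 g=1 a=0 f=1
t12.Δ1 b=0 c=1 e=0 d=1 clk=1 g=1 a=0 f=1
t12.Δ2 b=0 c=1 e=0 d=1 clk=1 g=0 a=0 f=1
t12.Δ3 b=0 c=0 e=0 d=1 clk=1 g=0 a=0 f=1
t13.Δ0 b=0 c=0 e=0 d=1 clk=1 g=0 a=0 f=1
t13.Δ1 b=0 c=0 e=1 d=1 clk=0 g=0 a=0 f=1
t14.Δ0 b=0 c=0 e=1 d=1 clk=0 g=0 a=0 f=1
t14.Δ1 b=0 c=0 e=1 d=1 clk=1 g=0 a=0 f=1
t14.Δ2 b=0 c=0 e=1 d=1 clk=1 g=1 a=0 f=1
t14.Δ3 b=0 c=1 e=1 d=1 clk=1 g=1 a=0 f=1
t15.Δ0 b=0 c=1 e=1 d=1 clk=1 g=1 a=0 f=1
t15.Δ1 b=0 c=1 e=0 d=1 clk=0 g=1 a=0 f=1
t16.Δ0 b=0 c=1 e=0 d=1 clk=0 g=1 a=0 f=1
t16.Δ1 b=0 c=1 e=0 d=1 clk=1 g=1 a=0 f=1
t16.Δ2 b=0 c=1 e=0 d=1 clk=1 g=0 a=0 f=1
t16.Δ3 b=0 c=0 e=0 d=1 clk=1 g=0 a=0 f=1
t17.Δ0 b=0 c=0 e=0 d=1 clk=1 g=0 a=0 f=1
t17.Δ1 b=0 c=0 e=1 d=1 clk=0 g=0 a=0 f=1
t18.Δ0 b=0 c=0 e=1 d=1 clk=0 g=0 a=0 f=1
t18.Δ1 b=0 c=0 e=1 d=1 clk=1 g=0 a=0 f=1
t18.Δ2 b=0 c=0 e=1 d=1 clk=1 g=1 a=0 f=1
t18.Δ3 b=0 c=1 e=1 d=1 clk=1 g=1 a=0 f=1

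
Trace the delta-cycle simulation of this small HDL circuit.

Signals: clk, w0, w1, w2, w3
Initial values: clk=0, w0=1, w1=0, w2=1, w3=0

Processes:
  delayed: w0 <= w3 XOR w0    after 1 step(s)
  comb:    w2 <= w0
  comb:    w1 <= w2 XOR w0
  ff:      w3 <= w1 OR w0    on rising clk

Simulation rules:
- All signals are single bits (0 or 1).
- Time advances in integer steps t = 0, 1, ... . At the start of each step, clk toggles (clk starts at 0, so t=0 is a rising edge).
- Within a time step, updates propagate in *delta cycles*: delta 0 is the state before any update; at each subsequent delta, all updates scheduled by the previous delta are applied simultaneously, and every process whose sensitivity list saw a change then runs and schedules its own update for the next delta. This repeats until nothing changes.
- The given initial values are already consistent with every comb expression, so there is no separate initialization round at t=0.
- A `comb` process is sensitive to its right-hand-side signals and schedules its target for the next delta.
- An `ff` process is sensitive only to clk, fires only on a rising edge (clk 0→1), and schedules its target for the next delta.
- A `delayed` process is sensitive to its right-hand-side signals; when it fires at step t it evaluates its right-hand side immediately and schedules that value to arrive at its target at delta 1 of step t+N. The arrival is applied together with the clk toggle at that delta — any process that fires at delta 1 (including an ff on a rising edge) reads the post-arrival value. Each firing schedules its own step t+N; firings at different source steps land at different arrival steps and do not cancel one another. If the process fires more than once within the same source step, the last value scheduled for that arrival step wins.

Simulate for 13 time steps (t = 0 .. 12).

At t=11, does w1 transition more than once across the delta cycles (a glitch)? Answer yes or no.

yes

[bits: clk,w1,w3,w0,w2]
t=0: Δ0=00011 Δ1=10011 Δ2=10111 | 2Δ
t=1: Δ0=10111 Δ1=00101 Δ2=01100 Δ3=00100 | 3Δ
t=2: Δ0=00100 Δ1=10110 Δ2=11111 Δ3=10111 | 3Δ
t=3: Δ0=10111 Δ1=00101 Δ2=01100 Δ3=00100 | 3Δ
t=4: Δ0=00100 Δ1=10110 Δ2=11111 Δ3=10111 | 3Δ
t=5: Δ0=10111 Δ1=00101 Δ2=01100 Δ3=00100 | 3Δ
t=6: Δ0=00100 Δ1=10110 Δ2=11111 Δ3=10111 | 3Δ
t=7: Δ0=10111 Δ1=00101 Δ2=01100 Δ3=00100 | 3Δ
t=8: Δ0=00100 Δ1=10110 Δ2=11111 Δ3=10111 | 3Δ
t=9: Δ0=10111 Δ1=00101 Δ2=01100 Δ3=00100 | 3Δ
t=10: Δ0=00100 Δ1=10110 Δ2=11111 Δ3=10111 | 3Δ
t=11: Δ0=10111 Δ1=00101 Δ2=01100 Δ3=00100 | 3Δ
t=12: Δ0=00100 Δ1=10110 Δ2=11111 Δ3=10111 | 3Δ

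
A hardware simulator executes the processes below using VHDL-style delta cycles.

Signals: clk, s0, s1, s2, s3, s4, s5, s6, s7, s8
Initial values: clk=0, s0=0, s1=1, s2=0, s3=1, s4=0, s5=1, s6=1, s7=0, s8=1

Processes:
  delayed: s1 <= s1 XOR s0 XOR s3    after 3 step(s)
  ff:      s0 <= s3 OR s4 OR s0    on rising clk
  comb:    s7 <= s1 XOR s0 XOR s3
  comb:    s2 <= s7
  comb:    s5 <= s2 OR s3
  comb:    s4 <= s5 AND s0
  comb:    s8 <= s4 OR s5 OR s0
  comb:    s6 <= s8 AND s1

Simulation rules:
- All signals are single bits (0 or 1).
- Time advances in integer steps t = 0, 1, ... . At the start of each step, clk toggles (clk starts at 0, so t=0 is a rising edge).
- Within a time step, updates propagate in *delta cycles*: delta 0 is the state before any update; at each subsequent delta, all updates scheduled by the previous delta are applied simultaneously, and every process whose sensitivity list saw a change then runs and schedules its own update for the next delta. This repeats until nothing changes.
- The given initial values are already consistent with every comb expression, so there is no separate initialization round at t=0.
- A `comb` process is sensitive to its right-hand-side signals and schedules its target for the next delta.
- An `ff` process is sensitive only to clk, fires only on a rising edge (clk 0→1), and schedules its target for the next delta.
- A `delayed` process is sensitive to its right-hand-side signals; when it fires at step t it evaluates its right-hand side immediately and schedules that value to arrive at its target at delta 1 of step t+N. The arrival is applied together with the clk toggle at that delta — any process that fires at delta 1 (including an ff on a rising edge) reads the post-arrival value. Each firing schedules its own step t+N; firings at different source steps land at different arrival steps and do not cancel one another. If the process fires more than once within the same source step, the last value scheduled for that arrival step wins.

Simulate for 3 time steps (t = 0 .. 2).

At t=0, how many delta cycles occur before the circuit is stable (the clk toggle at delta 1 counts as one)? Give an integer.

t0.Δ0 s0=0 s1=1 s2=0 clk=0 s8=1 s6=1 s7=0 s4=0 s3=1 s5=1
t0.Δ1 s0=0 s1=1 s2=0 clk=1 s8=1 s6=1 s7=0 s4=0 s3=1 s5=1
t0.Δ2 s0=1 s1=1 s2=0 clk=1 s8=1 s6=1 s7=0 s4=0 s3=1 s5=1
t0.Δ3 s0=1 s1=1 s2=0 clk=1 s8=1 s6=1 s7=1 s4=1 s3=1 s5=1
t0.Δ4 s0=1 s1=1 s2=1 clk=1 s8=1 s6=1 s7=1 s4=1 s3=1 s5=1
t1.Δ0 s0=1 s1=1 s2=1 clk=1 s8=1 s6=1 s7=1 s4=1 s3=1 s5=1
t1.Δ1 s0=1 s1=1 s2=1 clk=0 s8=1 s6=1 s7=1 s4=1 s3=1 s5=1
t2.Δ0 s0=1 s1=1 s2=1 clk=0 s8=1 s6=1 s7=1 s4=1 s3=1 s5=1
t2.Δ1 s0=1 s1=1 s2=1 clk=1 s8=1 s6=1 s7=1 s4=1 s3=1 s5=1

4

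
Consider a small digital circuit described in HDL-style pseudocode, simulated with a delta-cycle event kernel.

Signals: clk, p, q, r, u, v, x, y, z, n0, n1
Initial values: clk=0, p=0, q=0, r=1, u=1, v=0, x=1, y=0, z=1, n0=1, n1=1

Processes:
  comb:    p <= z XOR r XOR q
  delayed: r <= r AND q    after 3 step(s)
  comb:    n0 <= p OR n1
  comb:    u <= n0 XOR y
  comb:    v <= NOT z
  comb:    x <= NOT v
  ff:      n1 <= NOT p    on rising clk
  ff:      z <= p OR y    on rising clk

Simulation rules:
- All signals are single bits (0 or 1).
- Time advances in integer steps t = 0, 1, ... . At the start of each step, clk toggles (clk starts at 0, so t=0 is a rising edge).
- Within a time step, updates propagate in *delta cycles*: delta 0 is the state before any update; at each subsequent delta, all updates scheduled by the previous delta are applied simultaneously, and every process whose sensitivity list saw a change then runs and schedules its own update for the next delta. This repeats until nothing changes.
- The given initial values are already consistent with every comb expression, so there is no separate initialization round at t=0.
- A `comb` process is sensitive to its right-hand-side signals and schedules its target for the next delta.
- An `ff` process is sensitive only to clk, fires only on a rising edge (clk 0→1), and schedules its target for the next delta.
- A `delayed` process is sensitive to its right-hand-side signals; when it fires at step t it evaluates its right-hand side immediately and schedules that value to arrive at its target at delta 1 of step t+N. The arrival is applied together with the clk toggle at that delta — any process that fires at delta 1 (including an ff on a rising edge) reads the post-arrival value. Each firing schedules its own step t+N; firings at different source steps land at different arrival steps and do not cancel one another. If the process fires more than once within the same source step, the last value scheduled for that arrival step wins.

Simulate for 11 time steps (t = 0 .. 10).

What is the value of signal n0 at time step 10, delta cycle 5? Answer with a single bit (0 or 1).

0

t=0 Δ0: q=0 v=0 clk=0 r=1 p=0 x=1 z=1 y=0 n1=1 u=1 n0=1
  Δ1: clk:0→1
  Δ2: z:1→0
  Δ3: v:0→1, p:0→1
  Δ4: x:1→0
  (4Δ to stable)
t=1 Δ0: q=0 v=1 clk=1 r=1 p=1 x=0 z=0 y=0 n1=1 u=1 n0=1
  Δ1: clk:1→0
  (1Δ to stable)
t=2 Δ0: q=0 v=1 clk=0 r=1 p=1 x=0 z=0 y=0 n1=1 u=1 n0=1
  Δ1: clk:0→1
  Δ2: z:0→1, n1:1→0
  Δ3: v:1→0, p:1→0
  Δ4: x:0→1, n0:1→0
  Δ5: u:1→0
  (5Δ to stable)
t=3 Δ0: q=0 v=0 clk=1 r=1 p=0 x=1 z=1 y=0 n1=0 u=0 n0=0
  Δ1: clk:1→0
  (1Δ to stable)
t=4 Δ0: q=0 v=0 clk=0 r=1 p=0 x=1 z=1 y=0 n1=0 u=0 n0=0
  Δ1: clk:0→1
  Δ2: z:1→0, n1:0→1
  Δ3: v:0→1, p:0→1, n0:0→1
  Δ4: x:1→0, u:0→1
  (4Δ to stable)
t=5 Δ0: q=0 v=1 clk=1 r=1 p=1 x=0 z=0 y=0 n1=1 u=1 n0=1
  Δ1: clk:1→0
  (1Δ to stable)
t=6 Δ0: q=0 v=1 clk=0 r=1 p=1 x=0 z=0 y=0 n1=1 u=1 n0=1
  Δ1: clk:0→1
  Δ2: z:0→1, n1:1→0
  Δ3: v:1→0, p:1→0
  Δ4: x:0→1, n0:1→0
  Δ5: u:1→0
  (5Δ to stable)
t=7 Δ0: q=0 v=0 clk=1 r=1 p=0 x=1 z=1 y=0 n1=0 u=0 n0=0
  Δ1: clk:1→0
  (1Δ to stable)
t=8 Δ0: q=0 v=0 clk=0 r=1 p=0 x=1 z=1 y=0 n1=0 u=0 n0=0
  Δ1: clk:0→1
  Δ2: z:1→0, n1:0→1
  Δ3: v:0→1, p:0→1, n0:0→1
  Δ4: x:1→0, u:0→1
  (4Δ to stable)
t=9 Δ0: q=0 v=1 clk=1 r=1 p=1 x=0 z=0 y=0 n1=1 u=1 n0=1
  Δ1: clk:1→0
  (1Δ to stable)
t=10 Δ0: q=0 v=1 clk=0 r=1 p=1 x=0 z=0 y=0 n1=1 u=1 n0=1
  Δ1: clk:0→1
  Δ2: z:0→1, n1:1→0
  Δ3: v:1→0, p:1→0
  Δ4: x:0→1, n0:1→0
  Δ5: u:1→0
  (5Δ to stable)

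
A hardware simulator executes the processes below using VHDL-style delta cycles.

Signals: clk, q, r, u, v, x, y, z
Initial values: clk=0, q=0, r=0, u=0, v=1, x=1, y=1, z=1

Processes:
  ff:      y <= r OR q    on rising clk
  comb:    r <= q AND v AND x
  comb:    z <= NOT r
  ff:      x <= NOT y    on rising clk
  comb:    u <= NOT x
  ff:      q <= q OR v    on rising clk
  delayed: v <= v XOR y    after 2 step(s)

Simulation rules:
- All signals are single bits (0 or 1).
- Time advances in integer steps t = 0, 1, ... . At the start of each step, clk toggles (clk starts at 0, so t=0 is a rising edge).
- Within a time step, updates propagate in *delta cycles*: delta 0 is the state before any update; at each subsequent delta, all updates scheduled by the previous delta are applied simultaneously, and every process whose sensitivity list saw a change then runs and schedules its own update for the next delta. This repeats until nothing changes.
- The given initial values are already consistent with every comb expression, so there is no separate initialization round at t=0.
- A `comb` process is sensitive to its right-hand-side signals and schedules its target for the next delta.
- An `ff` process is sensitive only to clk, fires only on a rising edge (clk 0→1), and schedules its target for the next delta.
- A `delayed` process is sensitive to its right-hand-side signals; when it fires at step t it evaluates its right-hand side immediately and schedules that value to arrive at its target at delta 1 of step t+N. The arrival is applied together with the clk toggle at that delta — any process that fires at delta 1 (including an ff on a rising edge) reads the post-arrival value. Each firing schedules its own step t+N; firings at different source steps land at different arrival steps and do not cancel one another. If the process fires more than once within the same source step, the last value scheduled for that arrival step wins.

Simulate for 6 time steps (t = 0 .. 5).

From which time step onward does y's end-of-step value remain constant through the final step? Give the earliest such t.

2

[bits: y,z,r,v,x,q,u,clk]
t=0: Δ0=11011000 Δ1=11011001 Δ2=01010101 Δ3=01010111 | 3Δ
t=1: Δ0=01010111 Δ1=01010110 | 1Δ
t=2: Δ0=01010110 Δ1=01010111 Δ2=11011111 Δ3=11111101 Δ4=10111101 | 4Δ
t=3: Δ0=10111101 Δ1=10111100 | 1Δ
t=4: Δ0=10111100 Δ1=10101101 Δ2=10000101 Δ3=11000111 | 3Δ
t=5: Δ0=11000111 Δ1=11000110 | 1Δ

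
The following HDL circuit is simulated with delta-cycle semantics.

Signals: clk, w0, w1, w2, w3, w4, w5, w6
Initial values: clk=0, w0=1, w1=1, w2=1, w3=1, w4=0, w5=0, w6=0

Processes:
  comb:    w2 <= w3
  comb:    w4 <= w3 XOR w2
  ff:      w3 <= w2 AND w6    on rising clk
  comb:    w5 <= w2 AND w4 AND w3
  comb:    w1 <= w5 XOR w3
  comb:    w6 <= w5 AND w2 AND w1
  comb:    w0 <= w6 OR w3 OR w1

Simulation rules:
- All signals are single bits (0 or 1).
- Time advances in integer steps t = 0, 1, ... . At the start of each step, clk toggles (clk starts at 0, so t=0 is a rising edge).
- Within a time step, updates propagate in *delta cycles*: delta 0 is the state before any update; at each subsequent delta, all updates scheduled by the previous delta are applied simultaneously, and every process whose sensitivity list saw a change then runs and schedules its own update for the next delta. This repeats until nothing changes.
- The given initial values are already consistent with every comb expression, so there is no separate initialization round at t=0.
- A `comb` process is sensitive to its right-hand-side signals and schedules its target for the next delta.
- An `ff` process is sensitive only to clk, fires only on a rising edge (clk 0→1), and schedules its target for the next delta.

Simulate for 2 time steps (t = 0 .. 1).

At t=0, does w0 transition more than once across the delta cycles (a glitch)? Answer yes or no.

no

[bits: w3,w1,clk,w2,w4,w5,w0,w6]
t=0: Δ0=11010010 Δ1=11110010 Δ2=01110010 Δ3=00101010 Δ4=00100000 | 4Δ
t=1: Δ0=00100000 Δ1=00000000 | 1Δ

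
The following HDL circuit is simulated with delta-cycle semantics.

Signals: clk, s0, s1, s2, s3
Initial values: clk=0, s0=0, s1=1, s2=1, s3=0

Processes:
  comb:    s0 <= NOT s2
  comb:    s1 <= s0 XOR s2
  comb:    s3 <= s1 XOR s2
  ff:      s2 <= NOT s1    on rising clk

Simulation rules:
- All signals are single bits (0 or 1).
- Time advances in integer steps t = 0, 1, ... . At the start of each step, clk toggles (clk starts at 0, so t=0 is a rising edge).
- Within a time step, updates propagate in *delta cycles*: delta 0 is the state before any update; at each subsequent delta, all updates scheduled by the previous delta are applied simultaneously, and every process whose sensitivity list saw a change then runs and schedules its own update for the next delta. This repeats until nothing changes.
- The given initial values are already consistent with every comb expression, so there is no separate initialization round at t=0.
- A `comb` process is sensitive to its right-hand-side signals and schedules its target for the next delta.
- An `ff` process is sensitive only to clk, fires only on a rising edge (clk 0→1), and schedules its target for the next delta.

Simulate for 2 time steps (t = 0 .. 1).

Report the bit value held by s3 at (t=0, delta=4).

t0.Δ0 s1=1 s3=0 clk=0 s0=0 s2=1
t0.Δ1 s1=1 s3=0 clk=1 s0=0 s2=1
t0.Δ2 s1=1 s3=0 clk=1 s0=0 s2=0
t0.Δ3 s1=0 s3=1 clk=1 s0=1 s2=0
t0.Δ4 s1=1 s3=0 clk=1 s0=1 s2=0
t0.Δ5 s1=1 s3=1 clk=1 s0=1 s2=0
t1.Δ0 s1=1 s3=1 clk=1 s0=1 s2=0
t1.Δ1 s1=1 s3=1 clk=0 s0=1 s2=0

0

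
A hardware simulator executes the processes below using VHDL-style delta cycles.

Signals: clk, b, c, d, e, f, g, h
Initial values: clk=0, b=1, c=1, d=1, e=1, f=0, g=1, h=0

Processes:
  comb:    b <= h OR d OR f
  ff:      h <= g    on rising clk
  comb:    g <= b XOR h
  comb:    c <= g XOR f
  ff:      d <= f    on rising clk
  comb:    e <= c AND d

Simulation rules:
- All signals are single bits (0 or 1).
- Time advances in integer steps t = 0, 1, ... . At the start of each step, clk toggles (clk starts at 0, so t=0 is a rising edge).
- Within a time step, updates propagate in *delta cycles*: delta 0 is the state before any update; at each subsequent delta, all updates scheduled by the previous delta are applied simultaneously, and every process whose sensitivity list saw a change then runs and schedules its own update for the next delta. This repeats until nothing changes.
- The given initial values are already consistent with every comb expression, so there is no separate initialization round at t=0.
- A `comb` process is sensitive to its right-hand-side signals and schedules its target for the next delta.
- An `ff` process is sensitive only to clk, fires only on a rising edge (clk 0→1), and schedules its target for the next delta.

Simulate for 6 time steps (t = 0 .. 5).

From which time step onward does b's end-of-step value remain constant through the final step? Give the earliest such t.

t=0 Δ0: b=1 e=1 g=1 h=0 clk=0 d=1 f=0 c=1
  Δ1: clk:0→1
  Δ2: h:0→1, d:1→0
  Δ3: e:1→0, g:1→0
  Δ4: c:1→0
  (4Δ to stable)
t=1 Δ0: b=1 e=0 g=0 h=1 clk=1 d=0 f=0 c=0
  Δ1: clk:1→0
  (1Δ to stable)
t=2 Δ0: b=1 e=0 g=0 h=1 clk=0 d=0 f=0 c=0
  Δ1: clk:0→1
  Δ2: h:1→0
  Δ3: b:1→0, g:0→1
  Δ4: g:1→0, c:0→1
  Δ5: c:1→0
  (5Δ to stable)
t=3 Δ0: b=0 e=0 g=0 h=0 clk=1 d=0 f=0 c=0
  Δ1: clk:1→0
  (1Δ to stable)
t=4 Δ0: b=0 e=0 g=0 h=0 clk=0 d=0 f=0 c=0
  Δ1: clk:0→1
  (1Δ to stable)
t=5 Δ0: b=0 e=0 g=0 h=0 clk=1 d=0 f=0 c=0
  Δ1: clk:1→0
  (1Δ to stable)

2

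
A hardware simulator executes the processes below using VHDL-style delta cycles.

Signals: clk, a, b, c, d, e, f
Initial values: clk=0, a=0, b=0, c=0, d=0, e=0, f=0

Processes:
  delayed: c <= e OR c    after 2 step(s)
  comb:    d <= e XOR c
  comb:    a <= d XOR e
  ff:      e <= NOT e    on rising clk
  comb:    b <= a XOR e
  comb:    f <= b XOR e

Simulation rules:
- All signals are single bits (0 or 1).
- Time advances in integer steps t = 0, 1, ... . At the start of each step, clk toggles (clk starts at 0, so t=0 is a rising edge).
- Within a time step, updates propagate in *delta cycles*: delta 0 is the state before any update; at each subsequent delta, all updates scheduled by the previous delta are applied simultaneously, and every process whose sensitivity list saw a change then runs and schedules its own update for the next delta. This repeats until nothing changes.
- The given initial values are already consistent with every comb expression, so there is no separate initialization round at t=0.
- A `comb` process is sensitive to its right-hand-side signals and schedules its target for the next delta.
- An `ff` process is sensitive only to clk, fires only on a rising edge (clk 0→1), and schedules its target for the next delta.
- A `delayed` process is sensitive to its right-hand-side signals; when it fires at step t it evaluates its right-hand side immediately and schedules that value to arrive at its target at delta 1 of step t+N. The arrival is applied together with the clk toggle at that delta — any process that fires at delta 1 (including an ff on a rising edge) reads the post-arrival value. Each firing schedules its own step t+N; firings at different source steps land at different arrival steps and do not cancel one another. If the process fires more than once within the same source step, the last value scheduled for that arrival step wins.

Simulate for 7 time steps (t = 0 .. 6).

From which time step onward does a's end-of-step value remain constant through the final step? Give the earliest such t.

t0.Δ0 clk=0 f=0 e=0 d=0 b=0 a=0 c=0
t0.Δ1 clk=1 f=0 e=0 d=0 b=0 a=0 c=0
t0.Δ2 clk=1 f=0 e=1 d=0 b=0 a=0 c=0
t0.Δ3 clk=1 f=1 e=1 d=1 b=1 a=1 c=0
t0.Δ4 clk=1 f=0 e=1 d=1 b=0 a=0 c=0
t0.Δ5 clk=1 f=1 e=1 d=1 b=1 a=0 c=0
t0.Δ6 clk=1 f=0 e=1 d=1 b=1 a=0 c=0
t1.Δ0 clk=1 f=0 e=1 d=1 b=1 a=0 c=0
t1.Δ1 clk=0 f=0 e=1 d=1 b=1 a=0 c=0
t2.Δ0 clk=0 f=0 e=1 d=1 b=1 a=0 c=0
t2.Δ1 clk=1 f=0 e=1 d=1 b=1 a=0 c=1
t2.Δ2 clk=1 f=0 e=0 d=0 b=1 a=0 c=1
t2.Δ3 clk=1 f=1 e=0 d=1 b=0 a=0 c=1
t2.Δ4 clk=1 f=0 e=0 d=1 b=0 a=1 c=1
t2.Δ5 clk=1 f=0 e=0 d=1 b=1 a=1 c=1
t2.Δ6 clk=1 f=1 e=0 d=1 b=1 a=1 c=1
t3.Δ0 clk=1 f=1 e=0 d=1 b=1 a=1 c=1
t3.Δ1 clk=0 f=1 e=0 d=1 b=1 a=1 c=1
t4.Δ0 clk=0 f=1 e=0 d=1 b=1 a=1 c=1
t4.Δ1 clk=1 f=1 e=0 d=1 b=1 a=1 c=1
t4.Δ2 clk=1 f=1 e=1 d=1 b=1 a=1 c=1
t4.Δ3 clk=1 f=0 e=1 d=0 b=0 a=0 c=1
t4.Δ4 clk=1 f=1 e=1 d=0 b=1 a=1 c=1
t4.Δ5 clk=1 f=0 e=1 d=0 b=0 a=1 c=1
t4.Δ6 clk=1 f=1 e=1 d=0 b=0 a=1 c=1
t5.Δ0 clk=1 f=1 e=1 d=0 b=0 a=1 c=1
t5.Δ1 clk=0 f=1 e=1 d=0 b=0 a=1 c=1
t6.Δ0 clk=0 f=1 e=1 d=0 b=0 a=1 c=1
t6.Δ1 clk=1 f=1 e=1 d=0 b=0 a=1 c=1
t6.Δ2 clk=1 f=1 e=0 d=0 b=0 a=1 c=1
t6.Δ3 clk=1 f=0 e=0 d=1 b=1 a=0 c=1
t6.Δ4 clk=1 f=1 e=0 d=1 b=0 a=1 c=1
t6.Δ5 clk=1 f=0 e=0 d=1 b=1 a=1 c=1
t6.Δ6 clk=1 f=1 e=0 d=1 b=1 a=1 c=1

2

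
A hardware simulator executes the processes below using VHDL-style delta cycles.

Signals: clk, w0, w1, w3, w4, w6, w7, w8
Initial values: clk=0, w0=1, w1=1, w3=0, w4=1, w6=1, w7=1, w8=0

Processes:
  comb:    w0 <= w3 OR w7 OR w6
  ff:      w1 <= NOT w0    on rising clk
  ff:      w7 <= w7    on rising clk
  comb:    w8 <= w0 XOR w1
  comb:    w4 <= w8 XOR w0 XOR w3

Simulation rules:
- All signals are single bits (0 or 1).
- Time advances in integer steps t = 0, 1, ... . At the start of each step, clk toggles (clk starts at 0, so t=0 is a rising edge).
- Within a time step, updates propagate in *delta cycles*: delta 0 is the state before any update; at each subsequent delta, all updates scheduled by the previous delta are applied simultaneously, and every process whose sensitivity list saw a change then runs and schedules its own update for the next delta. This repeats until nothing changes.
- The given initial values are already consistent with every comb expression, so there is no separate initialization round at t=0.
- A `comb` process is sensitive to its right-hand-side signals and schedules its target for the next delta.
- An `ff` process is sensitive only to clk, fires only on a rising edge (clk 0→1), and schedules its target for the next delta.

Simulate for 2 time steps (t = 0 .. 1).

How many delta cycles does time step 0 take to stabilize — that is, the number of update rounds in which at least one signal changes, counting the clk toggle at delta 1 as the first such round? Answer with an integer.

t=0 Δ0: clk=0 w1=1 w4=1 w7=1 w6=1 w8=0 w0=1 w3=0
  Δ1: clk:0→1
  Δ2: w1:1→0
  Δ3: w8:0→1
  Δ4: w4:1→0
  (4Δ to stable)
t=1 Δ0: clk=1 w1=0 w4=0 w7=1 w6=1 w8=1 w0=1 w3=0
  Δ1: clk:1→0
  (1Δ to stable)

4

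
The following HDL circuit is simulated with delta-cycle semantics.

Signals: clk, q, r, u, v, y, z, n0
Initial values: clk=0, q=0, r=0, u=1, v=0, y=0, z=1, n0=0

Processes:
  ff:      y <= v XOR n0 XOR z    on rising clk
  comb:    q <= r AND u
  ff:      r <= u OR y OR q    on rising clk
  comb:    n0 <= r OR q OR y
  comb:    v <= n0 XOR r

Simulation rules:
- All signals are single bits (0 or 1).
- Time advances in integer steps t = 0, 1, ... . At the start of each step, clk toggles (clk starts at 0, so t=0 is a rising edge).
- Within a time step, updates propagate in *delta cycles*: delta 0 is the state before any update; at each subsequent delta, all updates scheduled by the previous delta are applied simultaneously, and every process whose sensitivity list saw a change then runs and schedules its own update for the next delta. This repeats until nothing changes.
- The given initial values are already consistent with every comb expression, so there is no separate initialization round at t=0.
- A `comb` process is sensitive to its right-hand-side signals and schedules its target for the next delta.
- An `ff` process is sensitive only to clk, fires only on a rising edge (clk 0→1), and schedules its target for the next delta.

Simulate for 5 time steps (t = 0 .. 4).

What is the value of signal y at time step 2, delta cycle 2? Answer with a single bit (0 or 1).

[bits: u,n0,y,clk,v,q,r,z]
t=0: Δ0=10000001 Δ1=10010001 Δ2=10110011 Δ3=11111111 Δ4=11110111 | 4Δ
t=1: Δ0=11110111 Δ1=11100111 | 1Δ
t=2: Δ0=11100111 Δ1=11110111 Δ2=11010111 | 2Δ
t=3: Δ0=11010111 Δ1=11000111 | 1Δ
t=4: Δ0=11000111 Δ1=11010111 | 1Δ

0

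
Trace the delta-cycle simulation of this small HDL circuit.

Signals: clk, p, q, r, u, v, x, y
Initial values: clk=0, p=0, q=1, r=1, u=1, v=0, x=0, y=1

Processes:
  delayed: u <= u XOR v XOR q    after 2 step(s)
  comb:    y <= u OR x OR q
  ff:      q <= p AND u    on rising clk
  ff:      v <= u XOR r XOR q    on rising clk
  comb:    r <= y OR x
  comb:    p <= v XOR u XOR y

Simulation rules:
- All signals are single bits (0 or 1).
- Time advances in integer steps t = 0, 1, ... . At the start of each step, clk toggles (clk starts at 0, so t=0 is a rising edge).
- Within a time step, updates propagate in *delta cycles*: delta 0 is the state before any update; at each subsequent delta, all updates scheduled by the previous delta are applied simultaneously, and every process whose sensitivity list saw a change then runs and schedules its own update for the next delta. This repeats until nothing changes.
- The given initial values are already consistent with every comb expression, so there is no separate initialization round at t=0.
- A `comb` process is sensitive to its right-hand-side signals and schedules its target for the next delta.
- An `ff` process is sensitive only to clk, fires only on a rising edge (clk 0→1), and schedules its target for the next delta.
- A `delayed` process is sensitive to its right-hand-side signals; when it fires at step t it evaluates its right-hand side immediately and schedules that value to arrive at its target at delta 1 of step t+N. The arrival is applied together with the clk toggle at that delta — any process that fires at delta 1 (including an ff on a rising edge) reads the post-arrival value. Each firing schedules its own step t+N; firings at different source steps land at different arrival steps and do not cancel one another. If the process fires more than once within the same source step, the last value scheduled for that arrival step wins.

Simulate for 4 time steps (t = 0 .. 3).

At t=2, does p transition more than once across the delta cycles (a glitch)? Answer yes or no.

yes

t0.Δ0 x=0 clk=0 r=1 q=1 v=0 p=0 y=1 u=1
t0.Δ1 x=0 clk=1 r=1 q=1 v=0 p=0 y=1 u=1
t0.Δ2 x=0 clk=1 r=1 q=0 v=1 p=0 y=1 u=1
t0.Δ3 x=0 clk=1 r=1 q=0 v=1 p=1 y=1 u=1
t1.Δ0 x=0 clk=1 r=1 q=0 v=1 p=1 y=1 u=1
t1.Δ1 x=0 clk=0 r=1 q=0 v=1 p=1 y=1 u=1
t2.Δ0 x=0 clk=0 r=1 q=0 v=1 p=1 y=1 u=1
t2.Δ1 x=0 clk=1 r=1 q=0 v=1 p=1 y=1 u=0
t2.Δ2 x=0 clk=1 r=1 q=0 v=1 p=0 y=0 u=0
t2.Δ3 x=0 clk=1 r=0 q=0 v=1 p=1 y=0 u=0
t3.Δ0 x=0 clk=1 r=0 q=0 v=1 p=1 y=0 u=0
t3.Δ1 x=0 clk=0 r=0 q=0 v=1 p=1 y=0 u=0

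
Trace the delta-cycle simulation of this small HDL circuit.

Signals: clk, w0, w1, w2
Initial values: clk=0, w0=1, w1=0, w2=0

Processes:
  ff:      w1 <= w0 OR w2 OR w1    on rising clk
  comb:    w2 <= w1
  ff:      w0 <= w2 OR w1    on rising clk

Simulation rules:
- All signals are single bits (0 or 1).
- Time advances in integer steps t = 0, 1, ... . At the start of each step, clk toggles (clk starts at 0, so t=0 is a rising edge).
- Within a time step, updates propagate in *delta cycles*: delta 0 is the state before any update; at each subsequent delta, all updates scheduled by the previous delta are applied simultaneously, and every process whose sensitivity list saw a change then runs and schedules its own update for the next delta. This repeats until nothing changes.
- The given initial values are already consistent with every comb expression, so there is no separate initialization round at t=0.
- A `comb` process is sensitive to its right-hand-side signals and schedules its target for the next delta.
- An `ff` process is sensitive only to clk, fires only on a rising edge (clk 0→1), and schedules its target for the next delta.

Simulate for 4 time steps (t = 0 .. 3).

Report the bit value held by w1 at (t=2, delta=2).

1

t0.Δ0 clk=0 w0=1 w2=0 w1=0
t0.Δ1 clk=1 w0=1 w2=0 w1=0
t0.Δ2 clk=1 w0=0 w2=0 w1=1
t0.Δ3 clk=1 w0=0 w2=1 w1=1
t1.Δ0 clk=1 w0=0 w2=1 w1=1
t1.Δ1 clk=0 w0=0 w2=1 w1=1
t2.Δ0 clk=0 w0=0 w2=1 w1=1
t2.Δ1 clk=1 w0=0 w2=1 w1=1
t2.Δ2 clk=1 w0=1 w2=1 w1=1
t3.Δ0 clk=1 w0=1 w2=1 w1=1
t3.Δ1 clk=0 w0=1 w2=1 w1=1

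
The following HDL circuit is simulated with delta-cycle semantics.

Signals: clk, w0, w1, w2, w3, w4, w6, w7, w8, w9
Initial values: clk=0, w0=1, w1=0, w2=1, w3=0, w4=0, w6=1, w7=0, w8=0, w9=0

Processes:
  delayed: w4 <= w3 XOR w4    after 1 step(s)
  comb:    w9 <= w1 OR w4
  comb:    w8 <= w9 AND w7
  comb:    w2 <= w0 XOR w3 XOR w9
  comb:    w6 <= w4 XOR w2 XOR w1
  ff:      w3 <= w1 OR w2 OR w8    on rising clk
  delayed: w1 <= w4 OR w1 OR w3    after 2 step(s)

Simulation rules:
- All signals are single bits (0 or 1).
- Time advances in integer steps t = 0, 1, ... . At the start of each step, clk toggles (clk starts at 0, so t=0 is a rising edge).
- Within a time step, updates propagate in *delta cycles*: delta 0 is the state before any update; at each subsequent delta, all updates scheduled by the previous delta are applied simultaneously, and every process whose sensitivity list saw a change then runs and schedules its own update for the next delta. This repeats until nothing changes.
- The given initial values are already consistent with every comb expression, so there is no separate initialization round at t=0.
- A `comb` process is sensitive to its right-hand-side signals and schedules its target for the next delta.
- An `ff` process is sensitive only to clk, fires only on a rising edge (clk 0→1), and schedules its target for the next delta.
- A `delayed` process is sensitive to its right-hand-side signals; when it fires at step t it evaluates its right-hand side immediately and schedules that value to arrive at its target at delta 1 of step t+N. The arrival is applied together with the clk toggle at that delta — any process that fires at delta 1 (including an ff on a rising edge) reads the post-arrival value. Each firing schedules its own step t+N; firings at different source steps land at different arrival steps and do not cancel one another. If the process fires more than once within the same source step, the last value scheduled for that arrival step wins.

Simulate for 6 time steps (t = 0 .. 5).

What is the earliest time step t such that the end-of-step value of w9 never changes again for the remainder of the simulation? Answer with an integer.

1

t=0 Δ0: w8=0 w9=0 w3=0 w6=1 w0=1 w7=0 w4=0 clk=0 w2=1 w1=0
  Δ1: clk:0→1
  Δ2: w3:0→1
  Δ3: w2:1→0
  Δ4: w6:1→0
  (4Δ to stable)
t=1 Δ0: w8=0 w9=0 w3=1 w6=0 w0=1 w7=0 w4=0 clk=1 w2=0 w1=0
  Δ1: w4:0→1, clk:1→0
  Δ2: w9:0→1, w6:0→1
  Δ3: w2:0→1
  Δ4: w6:1→0
  (4Δ to stable)
t=2 Δ0: w8=0 w9=1 w3=1 w6=0 w0=1 w7=0 w4=1 clk=0 w2=1 w1=0
  Δ1: w4:1→0, clk:0→1, w1:0→1
  (1Δ to stable)
t=3 Δ0: w8=0 w9=1 w3=1 w6=0 w0=1 w7=0 w4=0 clk=1 w2=1 w1=1
  Δ1: w4:0→1, clk:1→0
  Δ2: w6:0→1
  (2Δ to stable)
t=4 Δ0: w8=0 w9=1 w3=1 w6=1 w0=1 w7=0 w4=1 clk=0 w2=1 w1=1
  Δ1: w4:1→0, clk:0→1
  Δ2: w6:1→0
  (2Δ to stable)
t=5 Δ0: w8=0 w9=1 w3=1 w6=0 w0=1 w7=0 w4=0 clk=1 w2=1 w1=1
  Δ1: w4:0→1, clk:1→0
  Δ2: w6:0→1
  (2Δ to stable)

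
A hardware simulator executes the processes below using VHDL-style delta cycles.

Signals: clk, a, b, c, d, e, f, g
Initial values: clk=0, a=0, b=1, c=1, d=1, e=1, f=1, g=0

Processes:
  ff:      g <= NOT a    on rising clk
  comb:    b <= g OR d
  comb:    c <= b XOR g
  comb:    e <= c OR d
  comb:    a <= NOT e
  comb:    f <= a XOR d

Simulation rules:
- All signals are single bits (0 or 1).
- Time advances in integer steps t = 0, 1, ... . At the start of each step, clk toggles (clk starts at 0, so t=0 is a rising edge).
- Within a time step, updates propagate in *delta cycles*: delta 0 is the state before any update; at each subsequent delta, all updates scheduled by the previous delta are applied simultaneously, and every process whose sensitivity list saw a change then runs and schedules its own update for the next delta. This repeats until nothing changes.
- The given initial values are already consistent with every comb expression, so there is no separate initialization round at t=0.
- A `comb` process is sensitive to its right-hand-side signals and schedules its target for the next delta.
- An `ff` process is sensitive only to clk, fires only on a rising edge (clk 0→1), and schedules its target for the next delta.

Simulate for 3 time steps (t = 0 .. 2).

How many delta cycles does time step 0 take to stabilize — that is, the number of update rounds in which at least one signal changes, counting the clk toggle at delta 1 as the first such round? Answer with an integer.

t0.Δ0 f=1 a=0 e=1 c=1 clk=0 d=1 b=1 g=0
t0.Δ1 f=1 a=0 e=1 c=1 clk=1 d=1 b=1 g=0
t0.Δ2 f=1 a=0 e=1 c=1 clk=1 d=1 b=1 g=1
t0.Δ3 f=1 a=0 e=1 c=0 clk=1 d=1 b=1 g=1
t1.Δ0 f=1 a=0 e=1 c=0 clk=1 d=1 b=1 g=1
t1.Δ1 f=1 a=0 e=1 c=0 clk=0 d=1 b=1 g=1
t2.Δ0 f=1 a=0 e=1 c=0 clk=0 d=1 b=1 g=1
t2.Δ1 f=1 a=0 e=1 c=0 clk=1 d=1 b=1 g=1

3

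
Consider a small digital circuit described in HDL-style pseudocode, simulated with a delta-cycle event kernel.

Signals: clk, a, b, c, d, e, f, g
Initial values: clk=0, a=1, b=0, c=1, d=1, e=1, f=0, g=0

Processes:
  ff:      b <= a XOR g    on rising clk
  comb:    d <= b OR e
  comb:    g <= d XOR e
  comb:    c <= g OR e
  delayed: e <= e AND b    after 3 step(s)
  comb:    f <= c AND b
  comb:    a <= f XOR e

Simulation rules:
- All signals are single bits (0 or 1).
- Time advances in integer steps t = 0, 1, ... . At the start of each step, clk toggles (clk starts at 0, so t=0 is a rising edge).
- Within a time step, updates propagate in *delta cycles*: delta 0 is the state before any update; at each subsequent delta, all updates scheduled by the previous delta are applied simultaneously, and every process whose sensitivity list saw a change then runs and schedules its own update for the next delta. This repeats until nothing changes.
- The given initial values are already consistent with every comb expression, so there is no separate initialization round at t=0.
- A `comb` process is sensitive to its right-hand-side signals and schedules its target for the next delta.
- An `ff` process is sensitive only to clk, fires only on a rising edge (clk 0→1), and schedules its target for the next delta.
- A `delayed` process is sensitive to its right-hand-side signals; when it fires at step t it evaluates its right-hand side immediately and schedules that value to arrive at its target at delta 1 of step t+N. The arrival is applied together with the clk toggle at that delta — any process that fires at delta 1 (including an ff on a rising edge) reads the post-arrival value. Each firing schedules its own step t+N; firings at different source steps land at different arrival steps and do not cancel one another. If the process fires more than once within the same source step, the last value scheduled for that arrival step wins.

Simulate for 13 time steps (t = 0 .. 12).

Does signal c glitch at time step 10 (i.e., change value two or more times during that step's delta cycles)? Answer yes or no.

t0.Δ0 b=0 g=0 a=1 clk=0 e=1 d=1 c=1 f=0
t0.Δ1 b=0 g=0 a=1 clk=1 e=1 d=1 c=1 f=0
t0.Δ2 b=1 g=0 a=1 clk=1 e=1 d=1 c=1 f=0
t0.Δ3 b=1 g=0 a=1 clk=1 e=1 d=1 c=1 f=1
t0.Δ4 b=1 g=0 a=0 clk=1 e=1 d=1 c=1 f=1
t1.Δ0 b=1 g=0 a=0 clk=1 e=1 d=1 c=1 f=1
t1.Δ1 b=1 g=0 a=0 clk=0 e=1 d=1 c=1 f=1
t2.Δ0 b=1 g=0 a=0 clk=0 e=1 d=1 c=1 f=1
t2.Δ1 b=1 g=0 a=0 clk=1 e=1 d=1 c=1 f=1
t2.Δ2 b=0 g=0 a=0 clk=1 e=1 d=1 c=1 f=1
t2.Δ3 b=0 g=0 a=0 clk=1 e=1 d=1 c=1 f=0
t2.Δ4 b=0 g=0 a=1 clk=1 e=1 d=1 c=1 f=0
t3.Δ0 b=0 g=0 a=1 clk=1 e=1 d=1 c=1 f=0
t3.Δ1 b=0 g=0 a=1 clk=0 e=1 d=1 c=1 f=0
t4.Δ0 b=0 g=0 a=1 clk=0 e=1 d=1 c=1 f=0
t4.Δ1 b=0 g=0 a=1 clk=1 e=1 d=1 c=1 f=0
t4.Δ2 b=1 g=0 a=1 clk=1 e=1 d=1 c=1 f=0
t4.Δ3 b=1 g=0 a=1 clk=1 e=1 d=1 c=1 f=1
t4.Δ4 b=1 g=0 a=0 clk=1 e=1 d=1 c=1 f=1
t5.Δ0 b=1 g=0 a=0 clk=1 e=1 d=1 c=1 f=1
t5.Δ1 b=1 g=0 a=0 clk=0 e=0 d=1 c=1 f=1
t5.Δ2 b=1 g=1 a=1 clk=0 e=0 d=1 c=0 f=1
t5.Δ3 b=1 g=1 a=1 clk=0 e=0 d=1 c=1 f=0
t5.Δ4 b=1 g=1 a=0 clk=0 e=0 d=1 c=1 f=1
t5.Δ5 b=1 g=1 a=1 clk=0 e=0 d=1 c=1 f=1
t6.Δ0 b=1 g=1 a=1 clk=0 e=0 d=1 c=1 f=1
t6.Δ1 b=1 g=1 a=1 clk=1 e=0 d=1 c=1 f=1
t6.Δ2 b=0 g=1 a=1 clk=1 e=0 d=1 c=1 f=1
t6.Δ3 b=0 g=1 a=1 clk=1 e=0 d=0 c=1 f=0
t6.Δ4 b=0 g=0 a=0 clk=1 e=0 d=0 c=1 f=0
t6.Δ5 b=0 g=0 a=0 clk=1 e=0 d=0 c=0 f=0
t7.Δ0 b=0 g=0 a=0 clk=1 e=0 d=0 c=0 f=0
t7.Δ1 b=0 g=0 a=0 clk=0 e=1 d=0 c=0 f=0
t7.Δ2 b=0 g=1 a=1 clk=0 e=1 d=1 c=1 f=0
t7.Δ3 b=0 g=0 a=1 clk=0 e=1 d=1 c=1 f=0
t8.Δ0 b=0 g=0 a=1 clk=0 e=1 d=1 c=1 f=0
t8.Δ1 b=0 g=0 a=1 clk=1 e=0 d=1 c=1 f=0
t8.Δ2 b=1 g=1 a=0 clk=1 e=0 d=0 c=0 f=0
t8.Δ3 b=1 g=0 a=0 clk=1 e=0 d=1 c=1 f=0
t8.Δ4 b=1 g=1 a=0 clk=1 e=0 d=1 c=0 f=1
t8.Δ5 b=1 g=1 a=1 clk=1 e=0 d=1 c=1 f=0
t8.Δ6 b=1 g=1 a=0 clk=1 e=0 d=1 c=1 f=1
t8.Δ7 b=1 g=1 a=1 clk=1 e=0 d=1 c=1 f=1
t9.Δ0 b=1 g=1 a=1 clk=1 e=0 d=1 c=1 f=1
t9.Δ1 b=1 g=1 a=1 clk=0 e=0 d=1 c=1 f=1
t10.Δ0 b=1 g=1 a=1 clk=0 e=0 d=1 c=1 f=1
t10.Δ1 b=1 g=1 a=1 clk=1 e=0 d=1 c=1 f=1
t10.Δ2 b=0 g=1 a=1 clk=1 e=0 d=1 c=1 f=1
t10.Δ3 b=0 g=1 a=1 clk=1 e=0 d=0 c=1 f=0
t10.Δ4 b=0 g=0 a=0 clk=1 e=0 d=0 c=1 f=0
t10.Δ5 b=0 g=0 a=0 clk=1 e=0 d=0 c=0 f=0
t11.Δ0 b=0 g=0 a=0 clk=1 e=0 d=0 c=0 f=0
t11.Δ1 b=0 g=0 a=0 clk=0 e=0 d=0 c=0 f=0
t12.Δ0 b=0 g=0 a=0 clk=0 e=0 d=0 c=0 f=0
t12.Δ1 b=0 g=0 a=0 clk=1 e=0 d=0 c=0 f=0

no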